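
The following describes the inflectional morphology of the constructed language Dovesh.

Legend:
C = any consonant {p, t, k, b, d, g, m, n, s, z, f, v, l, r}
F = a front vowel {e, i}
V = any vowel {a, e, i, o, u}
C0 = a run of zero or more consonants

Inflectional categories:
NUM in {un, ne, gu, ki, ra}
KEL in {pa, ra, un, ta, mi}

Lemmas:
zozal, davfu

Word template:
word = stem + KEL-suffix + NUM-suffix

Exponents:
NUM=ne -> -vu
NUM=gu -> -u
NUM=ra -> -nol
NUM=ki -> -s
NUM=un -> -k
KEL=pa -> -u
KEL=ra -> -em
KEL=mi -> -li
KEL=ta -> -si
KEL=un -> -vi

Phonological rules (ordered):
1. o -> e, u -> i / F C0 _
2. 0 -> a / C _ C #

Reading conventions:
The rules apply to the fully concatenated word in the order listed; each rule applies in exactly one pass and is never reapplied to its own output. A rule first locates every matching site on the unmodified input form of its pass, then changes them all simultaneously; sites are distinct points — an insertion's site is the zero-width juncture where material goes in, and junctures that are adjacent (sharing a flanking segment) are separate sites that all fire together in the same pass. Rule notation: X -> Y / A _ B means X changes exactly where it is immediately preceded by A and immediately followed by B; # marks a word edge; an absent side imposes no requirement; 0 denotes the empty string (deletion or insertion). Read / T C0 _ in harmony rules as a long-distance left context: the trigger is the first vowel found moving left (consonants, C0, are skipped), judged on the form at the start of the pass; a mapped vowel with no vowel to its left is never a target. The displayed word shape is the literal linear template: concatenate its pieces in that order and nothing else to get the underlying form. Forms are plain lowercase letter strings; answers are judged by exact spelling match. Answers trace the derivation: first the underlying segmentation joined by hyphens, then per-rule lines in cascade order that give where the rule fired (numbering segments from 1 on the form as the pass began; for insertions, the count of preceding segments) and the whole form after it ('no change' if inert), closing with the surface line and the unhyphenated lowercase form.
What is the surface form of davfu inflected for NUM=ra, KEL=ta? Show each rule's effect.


underlying: davfu-si-nol
1. o -> e, u -> i / F C0 _: fires at position(s) 9: davfusinel
2. 0 -> a / C _ C #: no change
surface: davfusinel


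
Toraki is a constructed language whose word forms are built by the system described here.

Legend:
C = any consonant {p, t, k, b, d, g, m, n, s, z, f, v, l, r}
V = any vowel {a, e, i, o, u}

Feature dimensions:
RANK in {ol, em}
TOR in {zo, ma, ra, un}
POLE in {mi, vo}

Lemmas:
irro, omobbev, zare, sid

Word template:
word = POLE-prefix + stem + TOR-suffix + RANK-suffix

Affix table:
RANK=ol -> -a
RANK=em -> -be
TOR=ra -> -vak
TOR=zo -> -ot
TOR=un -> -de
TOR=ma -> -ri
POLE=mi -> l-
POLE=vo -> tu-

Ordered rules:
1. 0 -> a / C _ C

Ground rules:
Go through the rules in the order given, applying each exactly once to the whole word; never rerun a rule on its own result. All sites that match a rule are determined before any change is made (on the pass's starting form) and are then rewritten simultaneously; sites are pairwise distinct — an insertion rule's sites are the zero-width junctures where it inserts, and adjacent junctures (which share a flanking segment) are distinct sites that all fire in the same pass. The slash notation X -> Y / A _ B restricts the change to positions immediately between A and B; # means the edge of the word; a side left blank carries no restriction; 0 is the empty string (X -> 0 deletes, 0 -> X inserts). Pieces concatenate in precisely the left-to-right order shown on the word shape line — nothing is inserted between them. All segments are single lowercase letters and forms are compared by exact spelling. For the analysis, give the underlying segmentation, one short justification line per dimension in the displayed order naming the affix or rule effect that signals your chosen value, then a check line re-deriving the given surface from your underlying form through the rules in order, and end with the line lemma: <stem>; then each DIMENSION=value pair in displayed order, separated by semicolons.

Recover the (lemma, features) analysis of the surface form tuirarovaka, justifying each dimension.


underlying: tu-irro-vak-a
RANK=ol - signalled by the affix -a
TOR=ra - signalled by the affix -vak
POLE=vo - signalled by the affix tu-
check: tuirrovaka -> tuirarovaka
lemma: irro; RANK=ol; TOR=ra; POLE=vo


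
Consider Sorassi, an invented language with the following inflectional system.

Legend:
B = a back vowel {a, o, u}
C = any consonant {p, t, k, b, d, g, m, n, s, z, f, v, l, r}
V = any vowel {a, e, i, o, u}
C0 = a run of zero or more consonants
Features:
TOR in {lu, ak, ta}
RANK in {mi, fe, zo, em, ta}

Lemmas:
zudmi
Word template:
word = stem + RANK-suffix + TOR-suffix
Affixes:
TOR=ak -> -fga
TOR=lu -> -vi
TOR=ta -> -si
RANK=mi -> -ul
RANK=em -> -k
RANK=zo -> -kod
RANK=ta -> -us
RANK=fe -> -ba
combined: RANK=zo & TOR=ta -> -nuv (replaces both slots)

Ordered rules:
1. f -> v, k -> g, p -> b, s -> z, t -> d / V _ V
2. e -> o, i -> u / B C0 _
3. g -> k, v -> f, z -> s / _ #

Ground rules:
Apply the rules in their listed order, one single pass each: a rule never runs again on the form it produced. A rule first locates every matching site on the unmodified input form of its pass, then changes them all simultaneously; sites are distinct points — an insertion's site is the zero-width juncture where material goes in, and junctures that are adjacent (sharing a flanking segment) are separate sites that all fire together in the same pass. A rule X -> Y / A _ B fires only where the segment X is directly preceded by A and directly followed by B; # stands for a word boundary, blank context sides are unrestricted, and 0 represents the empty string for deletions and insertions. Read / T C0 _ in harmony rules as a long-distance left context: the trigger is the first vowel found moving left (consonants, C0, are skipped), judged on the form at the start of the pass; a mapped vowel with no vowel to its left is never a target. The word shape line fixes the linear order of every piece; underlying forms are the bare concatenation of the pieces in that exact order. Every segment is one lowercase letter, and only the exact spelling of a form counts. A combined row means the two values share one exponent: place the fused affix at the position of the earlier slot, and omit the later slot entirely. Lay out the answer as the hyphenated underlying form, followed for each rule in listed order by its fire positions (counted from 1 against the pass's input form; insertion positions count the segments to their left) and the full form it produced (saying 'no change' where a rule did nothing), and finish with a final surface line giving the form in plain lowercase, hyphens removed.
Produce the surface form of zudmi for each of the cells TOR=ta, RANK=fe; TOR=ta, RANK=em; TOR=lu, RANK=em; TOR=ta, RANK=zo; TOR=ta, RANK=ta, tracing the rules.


cell TOR=ta, RANK=fe:
underlying: zudmi-ba-si
1. f -> v, k -> g, p -> b, s -> z, t -> d / V _ V: fires at position(s) 8: zudmibazi
2. e -> o, i -> u / B C0 _: fires at position(s) 5, 9: zudmubazu
3. g -> k, v -> f, z -> s / _ #: no change
surface: zudmubazu

cell TOR=ta, RANK=em:
underlying: zudmi-k-si
1. f -> v, k -> g, p -> b, s -> z, t -> d / V _ V: no change
2. e -> o, i -> u / B C0 _: fires at position(s) 5: zudmuksi
3. g -> k, v -> f, z -> s / _ #: no change
surface: zudmuksi

cell TOR=lu, RANK=em:
underlying: zudmi-k-vi
1. f -> v, k -> g, p -> b, s -> z, t -> d / V _ V: no change
2. e -> o, i -> u / B C0 _: fires at position(s) 5: zudmukvi
3. g -> k, v -> f, z -> s / _ #: no change
surface: zudmukvi

cell TOR=ta, RANK=zo:
underlying: zudmi-nuv
1. f -> v, k -> g, p -> b, s -> z, t -> d / V _ V: no change
2. e -> o, i -> u / B C0 _: fires at position(s) 5: zudmunuv
3. g -> k, v -> f, z -> s / _ #: fires at position(s) 8: zudmunuf
surface: zudmunuf

cell TOR=ta, RANK=ta:
underlying: zudmi-us-si
1. f -> v, k -> g, p -> b, s -> z, t -> d / V _ V: no change
2. e -> o, i -> u / B C0 _: fires at position(s) 5, 9: zudmuussu
3. g -> k, v -> f, z -> s / _ #: no change
surface: zudmuussu


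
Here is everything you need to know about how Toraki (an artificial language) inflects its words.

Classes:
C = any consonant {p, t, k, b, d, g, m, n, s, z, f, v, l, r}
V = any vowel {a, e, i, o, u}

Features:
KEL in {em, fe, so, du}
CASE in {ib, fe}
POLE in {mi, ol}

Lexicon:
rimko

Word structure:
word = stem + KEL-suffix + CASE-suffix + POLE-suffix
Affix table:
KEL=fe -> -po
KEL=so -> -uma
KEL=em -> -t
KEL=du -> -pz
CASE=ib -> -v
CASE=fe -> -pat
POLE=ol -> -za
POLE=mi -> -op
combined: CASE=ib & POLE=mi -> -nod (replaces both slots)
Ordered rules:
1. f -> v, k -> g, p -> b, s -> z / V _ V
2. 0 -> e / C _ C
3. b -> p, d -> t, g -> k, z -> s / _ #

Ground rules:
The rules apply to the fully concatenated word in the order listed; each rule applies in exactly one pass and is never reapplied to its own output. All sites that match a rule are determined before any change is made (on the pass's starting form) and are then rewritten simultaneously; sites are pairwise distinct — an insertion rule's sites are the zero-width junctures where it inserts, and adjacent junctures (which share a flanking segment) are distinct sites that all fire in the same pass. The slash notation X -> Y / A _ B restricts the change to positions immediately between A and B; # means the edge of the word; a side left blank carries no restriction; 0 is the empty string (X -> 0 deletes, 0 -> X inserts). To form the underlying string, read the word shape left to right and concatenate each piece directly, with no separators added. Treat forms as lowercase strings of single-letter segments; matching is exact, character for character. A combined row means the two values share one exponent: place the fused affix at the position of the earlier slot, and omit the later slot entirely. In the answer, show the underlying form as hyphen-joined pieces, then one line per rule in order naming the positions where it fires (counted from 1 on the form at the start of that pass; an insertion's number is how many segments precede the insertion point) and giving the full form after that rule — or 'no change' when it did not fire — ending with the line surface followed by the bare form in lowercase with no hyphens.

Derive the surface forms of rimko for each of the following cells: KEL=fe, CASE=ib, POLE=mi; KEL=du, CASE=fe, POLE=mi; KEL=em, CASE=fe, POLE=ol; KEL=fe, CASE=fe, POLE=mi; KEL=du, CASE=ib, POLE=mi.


cell KEL=fe, CASE=ib, POLE=mi:
underlying: rimko-po-nod
1. f -> v, k -> g, p -> b, s -> z / V _ V: fires at position(s) 6: rimkobonod
2. 0 -> e / C _ C: inserts after position(s) 3: rimekobonod
3. b -> p, d -> t, g -> k, z -> s / _ #: fires at position(s) 11: rimekobonot
surface: rimekobonot

cell KEL=du, CASE=fe, POLE=mi:
underlying: rimko-pz-pat-op
1. f -> v, k -> g, p -> b, s -> z / V _ V: no change
2. 0 -> e / C _ C: inserts after position(s) 3, 6, 7: rimekopezepatop
3. b -> p, d -> t, g -> k, z -> s / _ #: no change
surface: rimekopezepatop

cell KEL=em, CASE=fe, POLE=ol:
underlying: rimko-t-pat-za
1. f -> v, k -> g, p -> b, s -> z / V _ V: no change
2. 0 -> e / C _ C: inserts after position(s) 3, 6, 9: rimekotepateza
3. b -> p, d -> t, g -> k, z -> s / _ #: no change
surface: rimekotepateza

cell KEL=fe, CASE=fe, POLE=mi:
underlying: rimko-po-pat-op
1. f -> v, k -> g, p -> b, s -> z / V _ V: fires at position(s) 6, 8: rimkobobatop
2. 0 -> e / C _ C: inserts after position(s) 3: rimekobobatop
3. b -> p, d -> t, g -> k, z -> s / _ #: no change
surface: rimekobobatop

cell KEL=du, CASE=ib, POLE=mi:
underlying: rimko-pz-nod
1. f -> v, k -> g, p -> b, s -> z / V _ V: no change
2. 0 -> e / C _ C: inserts after position(s) 3, 6, 7: rimekopezenod
3. b -> p, d -> t, g -> k, z -> s / _ #: fires at position(s) 13: rimekopezenot
surface: rimekopezenot


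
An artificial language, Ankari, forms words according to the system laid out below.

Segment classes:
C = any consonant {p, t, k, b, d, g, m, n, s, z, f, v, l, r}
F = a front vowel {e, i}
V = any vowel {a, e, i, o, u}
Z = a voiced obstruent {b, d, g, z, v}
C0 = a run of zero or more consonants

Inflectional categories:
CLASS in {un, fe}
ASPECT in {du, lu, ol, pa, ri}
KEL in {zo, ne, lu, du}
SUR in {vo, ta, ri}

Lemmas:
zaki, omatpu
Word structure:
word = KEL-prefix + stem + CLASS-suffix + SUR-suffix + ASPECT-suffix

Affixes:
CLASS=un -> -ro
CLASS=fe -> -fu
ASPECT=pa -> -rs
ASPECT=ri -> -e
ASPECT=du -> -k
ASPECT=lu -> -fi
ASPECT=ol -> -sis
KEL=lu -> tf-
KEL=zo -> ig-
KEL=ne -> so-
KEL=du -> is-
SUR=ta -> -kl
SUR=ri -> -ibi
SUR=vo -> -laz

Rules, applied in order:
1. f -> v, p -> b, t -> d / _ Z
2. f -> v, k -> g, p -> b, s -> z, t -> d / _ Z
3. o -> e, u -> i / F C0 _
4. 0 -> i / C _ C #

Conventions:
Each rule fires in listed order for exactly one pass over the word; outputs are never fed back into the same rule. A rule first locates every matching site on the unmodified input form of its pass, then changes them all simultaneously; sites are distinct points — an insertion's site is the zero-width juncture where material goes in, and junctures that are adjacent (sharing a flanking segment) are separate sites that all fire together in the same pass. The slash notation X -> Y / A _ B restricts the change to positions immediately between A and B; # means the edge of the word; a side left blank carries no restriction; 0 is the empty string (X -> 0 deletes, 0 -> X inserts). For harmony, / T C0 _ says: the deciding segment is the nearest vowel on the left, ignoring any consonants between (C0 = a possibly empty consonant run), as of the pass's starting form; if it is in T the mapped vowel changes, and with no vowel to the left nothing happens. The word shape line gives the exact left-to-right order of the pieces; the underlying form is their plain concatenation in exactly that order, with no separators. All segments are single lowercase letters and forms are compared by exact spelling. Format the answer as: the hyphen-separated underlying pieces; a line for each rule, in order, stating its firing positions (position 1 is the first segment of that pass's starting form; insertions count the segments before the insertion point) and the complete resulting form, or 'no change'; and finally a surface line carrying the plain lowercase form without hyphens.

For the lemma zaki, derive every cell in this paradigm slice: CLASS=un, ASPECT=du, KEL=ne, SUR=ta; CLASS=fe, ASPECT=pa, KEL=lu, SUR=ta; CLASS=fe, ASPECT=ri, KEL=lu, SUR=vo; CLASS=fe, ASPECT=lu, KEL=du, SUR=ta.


cell CLASS=un, ASPECT=du, KEL=ne, SUR=ta:
underlying: so-zaki-ro-kl-k
1. f -> v, p -> b, t -> d / _ Z: no change
2. f -> v, k -> g, p -> b, s -> z, t -> d / _ Z: no change
3. o -> e, u -> i / F C0 _: fires at position(s) 8: sozakireklk
4. 0 -> i / C _ C #: inserts after position(s) 10: sozakireklik
surface: sozakireklik

cell CLASS=fe, ASPECT=pa, KEL=lu, SUR=ta:
underlying: tf-zaki-fu-kl-rs
1. f -> v, p -> b, t -> d / _ Z: fires at position(s) 2: tvzakifuklrs
2. f -> v, k -> g, p -> b, s -> z, t -> d / _ Z: fires at position(s) 1: dvzakifuklrs
3. o -> e, u -> i / F C0 _: fires at position(s) 8: dvzakifiklrs
4. 0 -> i / C _ C #: inserts after position(s) 11: dvzakifiklris
surface: dvzakifiklris

cell CLASS=fe, ASPECT=ri, KEL=lu, SUR=vo:
underlying: tf-zaki-fu-laz-e
1. f -> v, p -> b, t -> d / _ Z: fires at position(s) 2: tvzakifulaze
2. f -> v, k -> g, p -> b, s -> z, t -> d / _ Z: fires at position(s) 1: dvzakifulaze
3. o -> e, u -> i / F C0 _: fires at position(s) 8: dvzakifilaze
4. 0 -> i / C _ C #: no change
surface: dvzakifilaze

cell CLASS=fe, ASPECT=lu, KEL=du, SUR=ta:
underlying: is-zaki-fu-kl-fi
1. f -> v, p -> b, t -> d / _ Z: no change
2. f -> v, k -> g, p -> b, s -> z, t -> d / _ Z: fires at position(s) 2: izzakifuklfi
3. o -> e, u -> i / F C0 _: fires at position(s) 8: izzakifiklfi
4. 0 -> i / C _ C #: no change
surface: izzakifiklfi


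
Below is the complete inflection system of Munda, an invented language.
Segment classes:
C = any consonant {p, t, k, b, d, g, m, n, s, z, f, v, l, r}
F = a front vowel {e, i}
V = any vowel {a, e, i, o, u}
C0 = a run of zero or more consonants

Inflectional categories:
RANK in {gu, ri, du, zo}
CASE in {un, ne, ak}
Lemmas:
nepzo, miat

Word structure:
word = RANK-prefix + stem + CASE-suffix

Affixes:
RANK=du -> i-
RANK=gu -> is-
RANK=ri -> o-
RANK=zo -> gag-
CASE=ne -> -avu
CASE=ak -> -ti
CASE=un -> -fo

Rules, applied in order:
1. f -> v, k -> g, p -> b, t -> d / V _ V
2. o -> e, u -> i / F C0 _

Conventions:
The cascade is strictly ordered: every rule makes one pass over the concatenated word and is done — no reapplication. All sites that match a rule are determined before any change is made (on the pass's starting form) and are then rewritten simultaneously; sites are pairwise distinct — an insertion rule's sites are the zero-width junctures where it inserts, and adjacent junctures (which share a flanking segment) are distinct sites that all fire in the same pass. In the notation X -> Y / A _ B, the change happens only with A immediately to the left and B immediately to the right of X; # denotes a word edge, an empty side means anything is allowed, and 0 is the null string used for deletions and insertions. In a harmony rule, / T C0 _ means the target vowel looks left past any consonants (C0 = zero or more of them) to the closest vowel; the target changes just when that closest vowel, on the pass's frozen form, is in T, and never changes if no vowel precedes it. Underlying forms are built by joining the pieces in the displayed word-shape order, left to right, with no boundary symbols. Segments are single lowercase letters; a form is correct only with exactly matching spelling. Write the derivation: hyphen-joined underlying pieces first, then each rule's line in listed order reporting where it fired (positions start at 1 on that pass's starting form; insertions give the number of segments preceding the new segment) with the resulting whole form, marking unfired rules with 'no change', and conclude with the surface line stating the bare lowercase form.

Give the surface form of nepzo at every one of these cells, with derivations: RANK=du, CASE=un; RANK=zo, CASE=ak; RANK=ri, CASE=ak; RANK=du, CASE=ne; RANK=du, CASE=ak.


cell RANK=du, CASE=un:
underlying: i-nepzo-fo
1. f -> v, k -> g, p -> b, t -> d / V _ V: fires at position(s) 7: inepzovo
2. o -> e, u -> i / F C0 _: fires at position(s) 6: inepzevo
surface: inepzevo

cell RANK=zo, CASE=ak:
underlying: gag-nepzo-ti
1. f -> v, k -> g, p -> b, t -> d / V _ V: fires at position(s) 9: gagnepzodi
2. o -> e, u -> i / F C0 _: fires at position(s) 8: gagnepzedi
surface: gagnepzedi

cell RANK=ri, CASE=ak:
underlying: o-nepzo-ti
1. f -> v, k -> g, p -> b, t -> d / V _ V: fires at position(s) 7: onepzodi
2. o -> e, u -> i / F C0 _: fires at position(s) 6: onepzedi
surface: onepzedi

cell RANK=du, CASE=ne:
underlying: i-nepzo-avu
1. f -> v, k -> g, p -> b, t -> d / V _ V: no change
2. o -> e, u -> i / F C0 _: fires at position(s) 6: inepzeavu
surface: inepzeavu

cell RANK=du, CASE=ak:
underlying: i-nepzo-ti
1. f -> v, k -> g, p -> b, t -> d / V _ V: fires at position(s) 7: inepzodi
2. o -> e, u -> i / F C0 _: fires at position(s) 6: inepzedi
surface: inepzedi


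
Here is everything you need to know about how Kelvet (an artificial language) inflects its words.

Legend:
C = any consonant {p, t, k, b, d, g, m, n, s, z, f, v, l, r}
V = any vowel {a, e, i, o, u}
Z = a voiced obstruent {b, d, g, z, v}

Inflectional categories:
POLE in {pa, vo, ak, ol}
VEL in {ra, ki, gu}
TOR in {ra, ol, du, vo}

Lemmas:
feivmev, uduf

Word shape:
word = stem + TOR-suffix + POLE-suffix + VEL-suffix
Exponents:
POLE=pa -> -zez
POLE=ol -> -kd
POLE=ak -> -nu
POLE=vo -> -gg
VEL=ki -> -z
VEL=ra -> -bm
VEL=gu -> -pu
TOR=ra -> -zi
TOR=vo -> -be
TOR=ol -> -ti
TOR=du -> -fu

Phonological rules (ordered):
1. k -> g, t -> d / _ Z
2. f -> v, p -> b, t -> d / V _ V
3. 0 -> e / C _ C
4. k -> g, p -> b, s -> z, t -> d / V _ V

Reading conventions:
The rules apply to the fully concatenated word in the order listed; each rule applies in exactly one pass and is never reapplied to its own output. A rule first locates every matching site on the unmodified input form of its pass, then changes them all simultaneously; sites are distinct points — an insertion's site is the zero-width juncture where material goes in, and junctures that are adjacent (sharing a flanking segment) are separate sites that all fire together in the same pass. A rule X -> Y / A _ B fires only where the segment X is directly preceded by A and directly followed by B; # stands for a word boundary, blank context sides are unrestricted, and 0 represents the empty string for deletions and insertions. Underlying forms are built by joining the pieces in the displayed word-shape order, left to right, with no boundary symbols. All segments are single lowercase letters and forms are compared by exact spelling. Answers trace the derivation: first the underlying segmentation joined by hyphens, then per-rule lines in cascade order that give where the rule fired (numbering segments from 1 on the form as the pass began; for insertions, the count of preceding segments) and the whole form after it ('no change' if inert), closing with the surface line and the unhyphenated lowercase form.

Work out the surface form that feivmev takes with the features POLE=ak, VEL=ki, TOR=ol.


underlying: feivmev-ti-nu-z
1. k -> g, t -> d / _ Z: no change
2. f -> v, p -> b, t -> d / V _ V: no change
3. 0 -> e / C _ C: inserts after position(s) 4, 7: feivemevetinuz
4. k -> g, p -> b, s -> z, t -> d / V _ V: fires at position(s) 10: feivemevedinuz
surface: feivemevedinuz


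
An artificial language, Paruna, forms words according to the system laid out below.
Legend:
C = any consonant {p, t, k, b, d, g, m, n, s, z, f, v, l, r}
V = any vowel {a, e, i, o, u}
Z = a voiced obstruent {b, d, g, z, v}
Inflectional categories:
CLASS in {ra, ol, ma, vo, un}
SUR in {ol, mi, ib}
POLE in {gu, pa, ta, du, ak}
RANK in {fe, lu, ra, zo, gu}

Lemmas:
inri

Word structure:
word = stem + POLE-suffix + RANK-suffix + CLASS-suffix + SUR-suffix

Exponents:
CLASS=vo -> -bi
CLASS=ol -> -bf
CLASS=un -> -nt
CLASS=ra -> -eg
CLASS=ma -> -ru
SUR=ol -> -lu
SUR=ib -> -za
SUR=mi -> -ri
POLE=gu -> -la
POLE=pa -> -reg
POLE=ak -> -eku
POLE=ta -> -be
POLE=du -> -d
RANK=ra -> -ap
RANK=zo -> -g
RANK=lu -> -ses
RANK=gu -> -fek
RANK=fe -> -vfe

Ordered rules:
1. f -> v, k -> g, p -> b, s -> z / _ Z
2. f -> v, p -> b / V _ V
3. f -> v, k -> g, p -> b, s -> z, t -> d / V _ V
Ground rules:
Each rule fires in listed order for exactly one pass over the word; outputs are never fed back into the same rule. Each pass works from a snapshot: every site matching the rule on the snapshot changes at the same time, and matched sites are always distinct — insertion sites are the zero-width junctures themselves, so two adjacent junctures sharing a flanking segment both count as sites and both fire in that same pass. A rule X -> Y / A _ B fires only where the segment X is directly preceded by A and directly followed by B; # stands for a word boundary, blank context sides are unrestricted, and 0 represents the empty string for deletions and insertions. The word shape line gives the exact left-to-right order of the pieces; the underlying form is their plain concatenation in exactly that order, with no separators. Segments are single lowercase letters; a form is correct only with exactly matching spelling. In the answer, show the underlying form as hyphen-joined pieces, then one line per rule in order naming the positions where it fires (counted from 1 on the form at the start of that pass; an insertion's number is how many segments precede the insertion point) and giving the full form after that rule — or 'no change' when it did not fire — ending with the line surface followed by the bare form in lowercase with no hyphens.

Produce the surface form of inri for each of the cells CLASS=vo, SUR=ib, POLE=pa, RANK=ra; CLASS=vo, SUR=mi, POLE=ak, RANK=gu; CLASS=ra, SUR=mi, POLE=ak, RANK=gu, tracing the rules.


cell CLASS=vo, SUR=ib, POLE=pa, RANK=ra:
underlying: inri-reg-ap-bi-za
1. f -> v, k -> g, p -> b, s -> z / _ Z: fires at position(s) 9: inriregabbiza
2. f -> v, p -> b / V _ V: no change
3. f -> v, k -> g, p -> b, s -> z, t -> d / V _ V: no change
surface: inriregabbiza

cell CLASS=vo, SUR=mi, POLE=ak, RANK=gu:
underlying: inri-eku-fek-bi-ri
1. f -> v, k -> g, p -> b, s -> z / _ Z: fires at position(s) 10: inriekufegbiri
2. f -> v, p -> b / V _ V: fires at position(s) 8: inriekuvegbiri
3. f -> v, k -> g, p -> b, s -> z, t -> d / V _ V: fires at position(s) 6: inrieguvegbiri
surface: inrieguvegbiri

cell CLASS=ra, SUR=mi, POLE=ak, RANK=gu:
underlying: inri-eku-fek-eg-ri
1. f -> v, k -> g, p -> b, s -> z / _ Z: no change
2. f -> v, p -> b / V _ V: fires at position(s) 8: inriekuvekegri
3. f -> v, k -> g, p -> b, s -> z, t -> d / V _ V: fires at position(s) 6, 10: inrieguvegegri
surface: inrieguvegegri


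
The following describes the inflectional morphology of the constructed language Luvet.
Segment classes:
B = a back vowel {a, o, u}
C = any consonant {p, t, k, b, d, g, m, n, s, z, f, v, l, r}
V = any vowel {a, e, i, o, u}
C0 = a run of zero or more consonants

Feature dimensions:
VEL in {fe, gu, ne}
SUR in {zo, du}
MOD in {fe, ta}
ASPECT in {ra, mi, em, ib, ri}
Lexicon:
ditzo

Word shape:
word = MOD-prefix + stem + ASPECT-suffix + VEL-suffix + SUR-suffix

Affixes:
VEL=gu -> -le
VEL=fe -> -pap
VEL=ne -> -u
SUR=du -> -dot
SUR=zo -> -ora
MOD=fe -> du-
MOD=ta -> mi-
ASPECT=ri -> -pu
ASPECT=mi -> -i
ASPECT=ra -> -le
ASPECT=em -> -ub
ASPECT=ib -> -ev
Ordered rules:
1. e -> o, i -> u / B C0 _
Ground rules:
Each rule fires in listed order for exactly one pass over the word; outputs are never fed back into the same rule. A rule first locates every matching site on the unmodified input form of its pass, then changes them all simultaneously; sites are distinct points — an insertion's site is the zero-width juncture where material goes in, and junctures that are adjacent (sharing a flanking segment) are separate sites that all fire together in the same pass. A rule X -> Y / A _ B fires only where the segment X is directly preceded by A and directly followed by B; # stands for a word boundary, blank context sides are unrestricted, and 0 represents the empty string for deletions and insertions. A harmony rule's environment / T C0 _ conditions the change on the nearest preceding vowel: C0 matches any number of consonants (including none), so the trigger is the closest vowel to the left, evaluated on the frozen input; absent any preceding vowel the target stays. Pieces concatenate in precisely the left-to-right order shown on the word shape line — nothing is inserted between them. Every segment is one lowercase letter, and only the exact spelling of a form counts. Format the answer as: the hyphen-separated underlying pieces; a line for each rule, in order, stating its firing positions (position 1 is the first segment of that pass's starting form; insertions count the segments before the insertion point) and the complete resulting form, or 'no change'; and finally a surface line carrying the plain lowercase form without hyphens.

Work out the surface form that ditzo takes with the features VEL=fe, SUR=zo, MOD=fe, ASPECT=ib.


underlying: du-ditzo-ev-pap-ora
1. e -> o, i -> u / B C0 _: fires at position(s) 4, 8: dudutzoovpapora
surface: dudutzoovpapora


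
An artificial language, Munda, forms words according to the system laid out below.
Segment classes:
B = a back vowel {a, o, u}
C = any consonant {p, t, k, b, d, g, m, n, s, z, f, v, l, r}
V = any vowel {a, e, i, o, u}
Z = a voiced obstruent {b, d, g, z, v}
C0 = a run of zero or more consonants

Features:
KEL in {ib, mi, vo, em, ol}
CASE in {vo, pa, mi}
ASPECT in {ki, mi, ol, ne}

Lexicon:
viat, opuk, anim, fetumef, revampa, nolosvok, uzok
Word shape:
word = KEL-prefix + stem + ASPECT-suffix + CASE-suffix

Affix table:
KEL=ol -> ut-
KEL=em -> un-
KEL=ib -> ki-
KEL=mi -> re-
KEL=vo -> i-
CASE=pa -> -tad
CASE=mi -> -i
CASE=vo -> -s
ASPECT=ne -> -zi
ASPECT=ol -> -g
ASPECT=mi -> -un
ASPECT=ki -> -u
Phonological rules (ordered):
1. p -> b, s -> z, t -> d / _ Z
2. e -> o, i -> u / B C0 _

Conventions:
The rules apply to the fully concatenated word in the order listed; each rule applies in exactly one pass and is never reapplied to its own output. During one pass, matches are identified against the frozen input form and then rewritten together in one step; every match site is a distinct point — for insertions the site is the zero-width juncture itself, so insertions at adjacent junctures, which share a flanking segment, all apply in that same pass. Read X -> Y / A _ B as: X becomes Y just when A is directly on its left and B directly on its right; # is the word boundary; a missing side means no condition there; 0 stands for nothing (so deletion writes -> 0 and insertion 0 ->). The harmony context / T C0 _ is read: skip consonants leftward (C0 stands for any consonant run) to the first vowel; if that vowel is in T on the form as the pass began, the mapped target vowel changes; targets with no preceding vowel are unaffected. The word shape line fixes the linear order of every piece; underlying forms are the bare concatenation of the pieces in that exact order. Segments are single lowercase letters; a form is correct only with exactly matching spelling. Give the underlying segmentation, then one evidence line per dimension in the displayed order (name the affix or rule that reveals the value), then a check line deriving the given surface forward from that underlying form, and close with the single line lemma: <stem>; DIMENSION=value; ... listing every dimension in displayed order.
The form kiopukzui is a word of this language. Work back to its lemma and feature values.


underlying: ki-opuk-zi-i
KEL=ib - signalled by the affix ki-
CASE=mi - signalled by the affix -i
ASPECT=ne - signalled by the affix -zi
check: kiopukzii -> kiopukzii -> kiopukzui
lemma: opuk; KEL=ib; CASE=mi; ASPECT=ne


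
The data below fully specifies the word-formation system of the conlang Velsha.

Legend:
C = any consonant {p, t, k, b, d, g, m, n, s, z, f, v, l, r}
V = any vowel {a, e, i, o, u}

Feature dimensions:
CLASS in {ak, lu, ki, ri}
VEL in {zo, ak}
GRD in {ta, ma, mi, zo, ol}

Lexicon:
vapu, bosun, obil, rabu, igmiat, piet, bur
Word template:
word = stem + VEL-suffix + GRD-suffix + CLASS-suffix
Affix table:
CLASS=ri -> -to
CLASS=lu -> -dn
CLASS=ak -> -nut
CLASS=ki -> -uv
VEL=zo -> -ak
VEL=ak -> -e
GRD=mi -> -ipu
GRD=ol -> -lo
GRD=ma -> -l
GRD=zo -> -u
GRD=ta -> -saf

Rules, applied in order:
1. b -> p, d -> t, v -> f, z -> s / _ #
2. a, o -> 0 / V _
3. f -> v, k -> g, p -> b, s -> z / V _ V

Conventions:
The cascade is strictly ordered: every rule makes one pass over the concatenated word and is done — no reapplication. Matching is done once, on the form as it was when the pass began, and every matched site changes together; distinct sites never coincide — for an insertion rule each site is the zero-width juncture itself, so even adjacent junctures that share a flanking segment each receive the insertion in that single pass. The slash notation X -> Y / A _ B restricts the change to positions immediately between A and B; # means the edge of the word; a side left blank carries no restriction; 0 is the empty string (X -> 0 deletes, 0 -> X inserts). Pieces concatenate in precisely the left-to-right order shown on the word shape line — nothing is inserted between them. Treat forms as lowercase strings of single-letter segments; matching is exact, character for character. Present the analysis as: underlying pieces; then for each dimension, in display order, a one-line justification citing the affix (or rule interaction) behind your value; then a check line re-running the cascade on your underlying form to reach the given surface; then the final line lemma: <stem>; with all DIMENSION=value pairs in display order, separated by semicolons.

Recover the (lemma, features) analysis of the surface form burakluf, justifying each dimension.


underlying: bur-ak-l-uv
CLASS=ki - signalled by the affix -uv
VEL=zo - signalled by the affix -ak
GRD=ma - signalled by the affix -l
check: burakluv -> burakluf -> burakluf -> burakluf
lemma: bur; CLASS=ki; VEL=zo; GRD=ma


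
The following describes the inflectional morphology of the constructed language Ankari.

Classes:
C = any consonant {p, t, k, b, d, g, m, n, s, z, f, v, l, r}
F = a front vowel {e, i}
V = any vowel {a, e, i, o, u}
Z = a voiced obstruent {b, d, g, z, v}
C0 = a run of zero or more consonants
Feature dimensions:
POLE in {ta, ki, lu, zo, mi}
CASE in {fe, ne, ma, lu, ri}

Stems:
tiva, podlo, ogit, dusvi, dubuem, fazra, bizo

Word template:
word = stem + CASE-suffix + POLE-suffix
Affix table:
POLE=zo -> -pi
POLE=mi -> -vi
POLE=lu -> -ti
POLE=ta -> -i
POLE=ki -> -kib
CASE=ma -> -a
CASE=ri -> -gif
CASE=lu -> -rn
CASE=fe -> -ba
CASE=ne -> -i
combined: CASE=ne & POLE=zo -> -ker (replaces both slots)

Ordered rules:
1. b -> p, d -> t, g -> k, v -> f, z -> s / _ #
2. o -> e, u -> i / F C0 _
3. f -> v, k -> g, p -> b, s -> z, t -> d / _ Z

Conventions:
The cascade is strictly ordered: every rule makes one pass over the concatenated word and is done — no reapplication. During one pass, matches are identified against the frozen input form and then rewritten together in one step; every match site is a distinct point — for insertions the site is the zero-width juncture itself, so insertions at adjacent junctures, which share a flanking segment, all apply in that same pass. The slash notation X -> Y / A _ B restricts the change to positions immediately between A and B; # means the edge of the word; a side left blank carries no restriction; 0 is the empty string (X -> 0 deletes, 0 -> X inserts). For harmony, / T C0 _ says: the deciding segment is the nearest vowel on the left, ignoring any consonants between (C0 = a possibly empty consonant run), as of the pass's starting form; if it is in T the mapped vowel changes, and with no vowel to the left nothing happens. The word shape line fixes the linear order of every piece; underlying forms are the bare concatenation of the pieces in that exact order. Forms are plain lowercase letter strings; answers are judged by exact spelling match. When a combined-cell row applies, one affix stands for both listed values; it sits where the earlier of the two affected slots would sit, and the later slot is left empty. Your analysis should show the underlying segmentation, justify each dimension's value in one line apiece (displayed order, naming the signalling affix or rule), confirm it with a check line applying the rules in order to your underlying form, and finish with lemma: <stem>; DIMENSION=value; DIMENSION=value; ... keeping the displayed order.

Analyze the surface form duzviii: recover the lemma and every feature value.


underlying: dusvi-i-i
POLE=ta - signalled by the affix -i
CASE=ne - signalled by the affix -i
check: dusviii -> dusviii -> dusviii -> duzviii
lemma: dusvi; POLE=ta; CASE=ne


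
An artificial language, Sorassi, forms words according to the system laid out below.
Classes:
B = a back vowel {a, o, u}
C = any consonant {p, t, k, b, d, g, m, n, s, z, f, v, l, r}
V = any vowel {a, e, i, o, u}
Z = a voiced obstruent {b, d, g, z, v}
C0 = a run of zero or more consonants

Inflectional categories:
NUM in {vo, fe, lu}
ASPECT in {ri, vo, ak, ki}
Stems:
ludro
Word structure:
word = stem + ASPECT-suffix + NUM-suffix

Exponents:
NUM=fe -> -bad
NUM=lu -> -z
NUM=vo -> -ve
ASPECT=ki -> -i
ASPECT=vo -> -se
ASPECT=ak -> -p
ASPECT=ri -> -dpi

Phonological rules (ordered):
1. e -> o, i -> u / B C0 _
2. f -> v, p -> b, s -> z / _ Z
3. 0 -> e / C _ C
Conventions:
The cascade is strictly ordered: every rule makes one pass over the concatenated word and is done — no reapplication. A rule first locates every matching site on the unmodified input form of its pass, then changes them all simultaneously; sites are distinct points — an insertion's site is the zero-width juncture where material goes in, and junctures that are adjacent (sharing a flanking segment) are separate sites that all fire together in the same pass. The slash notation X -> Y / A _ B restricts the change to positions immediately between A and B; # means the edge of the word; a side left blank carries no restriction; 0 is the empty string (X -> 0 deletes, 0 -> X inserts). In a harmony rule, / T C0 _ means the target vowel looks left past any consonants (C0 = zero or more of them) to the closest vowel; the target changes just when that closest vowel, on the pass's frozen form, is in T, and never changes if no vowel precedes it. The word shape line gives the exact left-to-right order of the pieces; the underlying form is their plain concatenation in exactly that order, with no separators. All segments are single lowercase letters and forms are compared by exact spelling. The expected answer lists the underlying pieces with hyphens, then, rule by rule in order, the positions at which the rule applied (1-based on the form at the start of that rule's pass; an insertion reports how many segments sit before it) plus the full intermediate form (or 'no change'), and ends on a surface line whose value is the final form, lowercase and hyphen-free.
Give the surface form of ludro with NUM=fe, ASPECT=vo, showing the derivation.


underlying: ludro-se-bad
1. e -> o, i -> u / B C0 _: fires at position(s) 7: ludrosobad
2. f -> v, p -> b, s -> z / _ Z: no change
3. 0 -> e / C _ C: inserts after position(s) 3: luderosobad
surface: luderosobad


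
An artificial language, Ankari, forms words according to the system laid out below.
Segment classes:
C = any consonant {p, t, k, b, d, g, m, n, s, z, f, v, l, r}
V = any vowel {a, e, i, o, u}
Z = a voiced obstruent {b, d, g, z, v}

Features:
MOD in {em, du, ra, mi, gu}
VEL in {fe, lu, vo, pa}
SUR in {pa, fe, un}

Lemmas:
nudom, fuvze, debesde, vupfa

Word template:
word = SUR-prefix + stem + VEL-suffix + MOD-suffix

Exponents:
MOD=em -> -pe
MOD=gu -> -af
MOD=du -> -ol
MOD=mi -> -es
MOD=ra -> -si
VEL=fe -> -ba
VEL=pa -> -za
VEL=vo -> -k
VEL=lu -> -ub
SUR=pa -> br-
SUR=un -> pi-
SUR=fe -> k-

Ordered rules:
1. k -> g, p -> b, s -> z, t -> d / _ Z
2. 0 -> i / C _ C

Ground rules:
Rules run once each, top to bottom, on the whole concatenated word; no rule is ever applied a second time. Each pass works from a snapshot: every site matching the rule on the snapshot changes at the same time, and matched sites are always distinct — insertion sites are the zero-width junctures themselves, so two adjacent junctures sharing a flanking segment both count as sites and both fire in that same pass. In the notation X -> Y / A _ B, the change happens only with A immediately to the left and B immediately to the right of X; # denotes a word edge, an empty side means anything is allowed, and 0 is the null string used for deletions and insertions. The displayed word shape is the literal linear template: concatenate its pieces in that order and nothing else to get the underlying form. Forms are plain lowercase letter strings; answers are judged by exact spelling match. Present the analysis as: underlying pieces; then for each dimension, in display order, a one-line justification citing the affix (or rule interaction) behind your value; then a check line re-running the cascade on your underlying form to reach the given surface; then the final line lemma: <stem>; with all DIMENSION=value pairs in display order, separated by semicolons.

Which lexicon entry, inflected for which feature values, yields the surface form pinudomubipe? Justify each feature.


underlying: pi-nudom-ub-pe
MOD=em - signalled by the affix -pe
VEL=lu - signalled by the affix -ub
SUR=un - signalled by the affix pi-
check: pinudomubpe -> pinudomubpe -> pinudomubipe
lemma: nudom; MOD=em; VEL=lu; SUR=un


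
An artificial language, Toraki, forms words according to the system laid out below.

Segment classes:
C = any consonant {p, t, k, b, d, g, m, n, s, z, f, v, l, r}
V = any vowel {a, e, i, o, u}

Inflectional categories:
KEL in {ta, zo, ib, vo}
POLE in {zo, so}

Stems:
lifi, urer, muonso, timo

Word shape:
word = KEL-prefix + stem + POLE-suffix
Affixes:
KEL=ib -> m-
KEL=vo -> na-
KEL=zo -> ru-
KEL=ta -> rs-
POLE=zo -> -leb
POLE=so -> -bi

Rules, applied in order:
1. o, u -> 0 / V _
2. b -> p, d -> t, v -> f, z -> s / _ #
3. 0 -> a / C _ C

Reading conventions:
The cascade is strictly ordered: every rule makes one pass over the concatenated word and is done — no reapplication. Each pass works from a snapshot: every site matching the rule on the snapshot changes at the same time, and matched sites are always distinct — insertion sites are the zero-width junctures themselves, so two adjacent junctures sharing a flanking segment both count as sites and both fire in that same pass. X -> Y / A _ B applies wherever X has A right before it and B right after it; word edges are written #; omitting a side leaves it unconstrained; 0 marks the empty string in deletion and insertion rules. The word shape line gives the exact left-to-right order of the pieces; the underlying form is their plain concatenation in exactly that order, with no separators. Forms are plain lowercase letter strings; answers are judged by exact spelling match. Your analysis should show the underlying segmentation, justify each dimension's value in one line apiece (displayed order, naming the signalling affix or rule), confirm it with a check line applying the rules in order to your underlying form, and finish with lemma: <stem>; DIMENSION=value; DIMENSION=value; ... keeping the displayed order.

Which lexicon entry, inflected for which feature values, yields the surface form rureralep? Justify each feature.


underlying: ru-urer-leb
KEL=zo - signalled by the affix ru-
POLE=zo - signalled by the affix -leb
check: ruurerleb -> rurerleb -> rurerlep -> rureralep
lemma: urer; KEL=zo; POLE=zo
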